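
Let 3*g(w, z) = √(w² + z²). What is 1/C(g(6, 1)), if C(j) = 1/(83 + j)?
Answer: 83 + √37/3 ≈ 85.028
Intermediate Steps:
g(w, z) = √(w² + z²)/3
1/C(g(6, 1)) = 1/(1/(83 + √(6² + 1²)/3)) = 1/(1/(83 + √(36 + 1)/3)) = 1/(1/(83 + √37/3)) = 83 + √37/3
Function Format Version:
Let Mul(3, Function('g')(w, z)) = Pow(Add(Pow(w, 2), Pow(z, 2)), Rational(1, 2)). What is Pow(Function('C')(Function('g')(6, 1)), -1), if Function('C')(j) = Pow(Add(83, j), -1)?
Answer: Add(83, Mul(Rational(1, 3), Pow(37, Rational(1, 2)))) ≈ 85.028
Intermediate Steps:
Function('g')(w, z) = Mul(Rational(1, 3), Pow(Add(Pow(w, 2), Pow(z, 2)), Rational(1, 2)))
Pow(Function('C')(Function('g')(6, 1)), -1) = Pow(Pow(Add(83, Mul(Rational(1, 3), Pow(Add(Pow(6, 2), Pow(1, 2)), Rational(1, 2)))), -1), -1) = Pow(Pow(Add(83, Mul(Rational(1, 3), Pow(Add(36, 1), Rational(1, 2)))), -1), -1) = Pow(Pow(Add(83, Mul(Rational(1, 3), Pow(37, Rational(1, 2)))), -1), -1) = Add(83, Mul(Rational(1, 3), Pow(37, Rational(1, 2))))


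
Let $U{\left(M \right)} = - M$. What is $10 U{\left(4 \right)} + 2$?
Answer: $-38$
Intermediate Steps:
$10 U{\left(4 \right)} + 2 = 10 \left(\left(-1\right) 4\right) + 2 = 10 \left(-4\right) + 2 = -40 + 2 = -38$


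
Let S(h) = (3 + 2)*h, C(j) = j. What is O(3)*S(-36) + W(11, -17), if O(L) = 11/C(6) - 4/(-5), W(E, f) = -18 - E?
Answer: -503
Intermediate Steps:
S(h) = 5*h
O(L) = 79/30 (O(L) = 11/6 - 4/(-5) = 11*(⅙) - 4*(-⅕) = 11/6 + ⅘ = 79/30)
O(3)*S(-36) + W(11, -17) = 79*(5*(-36))/30 + (-18 - 1*11) = (79/30)*(-180) + (-18 - 11) = -474 - 29 = -503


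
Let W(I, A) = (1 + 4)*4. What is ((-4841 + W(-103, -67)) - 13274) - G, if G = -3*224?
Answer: -17423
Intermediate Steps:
W(I, A) = 20 (W(I, A) = 5*4 = 20)
G = -672
((-4841 + W(-103, -67)) - 13274) - G = ((-4841 + 20) - 13274) - 1*(-672) = (-4821 - 13274) + 672 = -18095 + 672 = -17423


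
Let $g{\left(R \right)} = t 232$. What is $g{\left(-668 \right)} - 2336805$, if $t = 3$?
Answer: $-2336109$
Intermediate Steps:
$g{\left(R \right)} = 696$ ($g{\left(R \right)} = 3 \cdot 232 = 696$)
$g{\left(-668 \right)} - 2336805 = 696 - 2336805 = -2336109$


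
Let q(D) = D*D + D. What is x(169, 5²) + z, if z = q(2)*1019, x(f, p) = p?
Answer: 6139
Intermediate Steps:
q(D) = D + D² (q(D) = D² + D = D + D²)
z = 6114 (z = (2*(1 + 2))*1019 = (2*3)*1019 = 6*1019 = 6114)
x(169, 5²) + z = 5² + 6114 = 25 + 6114 = 6139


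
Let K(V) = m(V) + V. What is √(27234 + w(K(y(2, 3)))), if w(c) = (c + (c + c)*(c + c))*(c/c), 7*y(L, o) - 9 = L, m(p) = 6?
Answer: √1346073/7 ≈ 165.74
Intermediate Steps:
y(L, o) = 9/7 + L/7
K(V) = 6 + V
w(c) = c + 4*c² (w(c) = (c + (2*c)*(2*c))*1 = (c + 4*c²)*1 = c + 4*c²)
√(27234 + w(K(y(2, 3)))) = √(27234 + (6 + (9/7 + (⅐)*2))*(1 + 4*(6 + (9/7 + (⅐)*2)))) = √(27234 + (6 + (9/7 + 2/7))*(1 + 4*(6 + (9/7 + 2/7)))) = √(27234 + (6 + 11/7)*(1 + 4*(6 + 11/7))) = √(27234 + 53*(1 + 4*(53/7))/7) = √(27234 + 53*(1 + 212/7)/7) = √(27234 + (53/7)*(219/7)) = √(27234 + 11607/49) = √(1346073/49) = √1346073/7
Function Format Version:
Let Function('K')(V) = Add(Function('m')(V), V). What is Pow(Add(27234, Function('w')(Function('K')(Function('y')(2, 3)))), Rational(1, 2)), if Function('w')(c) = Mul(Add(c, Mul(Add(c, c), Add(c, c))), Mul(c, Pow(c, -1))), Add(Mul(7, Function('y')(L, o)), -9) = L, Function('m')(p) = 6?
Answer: Mul(Rational(1, 7), Pow(1346073, Rational(1, 2))) ≈ 165.74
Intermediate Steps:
Function('y')(L, o) = Add(Rational(9, 7), Mul(Rational(1, 7), L))
Function('K')(V) = Add(6, V)
Function('w')(c) = Add(c, Mul(4, Pow(c, 2))) (Function('w')(c) = Mul(Add(c, Mul(Mul(2, c), Mul(2, c))), 1) = Mul(Add(c, Mul(4, Pow(c, 2))), 1) = Add(c, Mul(4, Pow(c, 2))))
Pow(Add(27234, Function('w')(Function('K')(Function('y')(2, 3)))), Rational(1, 2)) = Pow(Add(27234, Mul(Add(6, Add(Rational(9, 7), Mul(Rational(1, 7), 2))), Add(1, Mul(4, Add(6, Add(Rational(9, 7), Mul(Rational(1, 7), 2))))))), Rational(1, 2)) = Pow(Add(27234, Mul(Add(6, Add(Rational(9, 7), Rational(2, 7))), Add(1, Mul(4, Add(6, Add(Rational(9, 7), Rational(2, 7))))))), Rational(1, 2)) = Pow(Add(27234, Mul(Add(6, Rational(11, 7)), Add(1, Mul(4, Add(6, Rational(11, 7)))))), Rational(1, 2)) = Pow(Add(27234, Mul(Rational(53, 7), Add(1, Mul(4, Rational(53, 7))))), Rational(1, 2)) = Pow(Add(27234, Mul(Rational(53, 7), Add(1, Rational(212, 7)))), Rational(1, 2)) = Pow(Add(27234, Mul(Rational(53, 7), Rational(219, 7))), Rational(1, 2)) = Pow(Add(27234, Rational(11607, 49)), Rational(1, 2)) = Pow(Rational(1346073, 49), Rational(1, 2)) = Mul(Rational(1, 7), Pow(1346073, Rational(1, 2)))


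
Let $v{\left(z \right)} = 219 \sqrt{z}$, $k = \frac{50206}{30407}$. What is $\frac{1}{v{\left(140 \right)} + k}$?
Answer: $- \frac{4516609}{18367351488148} + \frac{1198131699 \sqrt{35}}{18367351488148} \approx 0.00038567$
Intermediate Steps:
$k = \frac{3862}{2339}$ ($k = 50206 \cdot \frac{1}{30407} = \frac{3862}{2339} \approx 1.6511$)
$\frac{1}{v{\left(140 \right)} + k} = \frac{1}{219 \sqrt{140} + \frac{3862}{2339}} = \frac{1}{219 \cdot 2 \sqrt{35} + \frac{3862}{2339}} = \frac{1}{438 \sqrt{35} + \frac{3862}{2339}} = \frac{1}{\frac{3862}{2339} + 438 \sqrt{35}}$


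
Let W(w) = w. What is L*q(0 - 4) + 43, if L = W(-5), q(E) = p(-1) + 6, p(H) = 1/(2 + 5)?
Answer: 86/7 ≈ 12.286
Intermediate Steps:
p(H) = 1/7
q(E) = 43/7 (q(E) = 1/7 + 6 = 43/7)
L = -5
L*q(0 - 4) + 43 = -5*43/7 + 43 = -215/7 + 43 = 86/7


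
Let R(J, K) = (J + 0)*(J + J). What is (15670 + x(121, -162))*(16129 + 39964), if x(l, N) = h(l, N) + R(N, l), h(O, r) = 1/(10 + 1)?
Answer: 42055109727/11 ≈ 3.8232e+9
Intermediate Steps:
h(O, r) = 1/11
R(J, K) = 2*J² (R(J, K) = J*(2*J) = 2*J²)
x(l, N) = 1/11 + 2*N²
(15670 + x(121, -162))*(16129 + 39964) = (15670 + (1/11 + 2*(-162)²))*(16129 + 39964) = (15670 + (1/11 + 2*26244))*56093 = (15670 + (1/11 + 52488))*56093 = (15670 + 577369/11)*56093 = (749739/11)*56093 = 42055109727/11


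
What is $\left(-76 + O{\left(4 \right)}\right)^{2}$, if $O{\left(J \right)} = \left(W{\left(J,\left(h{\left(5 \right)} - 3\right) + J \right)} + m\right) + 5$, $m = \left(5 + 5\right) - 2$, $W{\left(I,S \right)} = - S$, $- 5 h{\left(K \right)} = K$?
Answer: $3969$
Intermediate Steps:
$h{\left(K \right)} = - \frac{K}{5}$
$m = 8$ ($m = 10 - 2 = 8$)
$O{\left(J \right)} = 17 - J$ ($O{\left(J \right)} = \left(- (\left(\left(- \frac{1}{5}\right) 5 - 3\right) + J) + 8\right) + 5 = \left(- (\left(-1 - 3\right) + J) + 8\right) + 5 = \left(- (-4 + J) + 8\right) + 5 = \left(\left(4 - J\right) + 8\right) + 5 = \left(12 - J\right) + 5 = 17 - J$)
$\left(-76 + O{\left(4 \right)}\right)^{2} = \left(-76 + \left(17 - 4\right)\right)^{2} = \left(-76 + 13\right)^{2} = \left(-63\right)^{2} = 3969$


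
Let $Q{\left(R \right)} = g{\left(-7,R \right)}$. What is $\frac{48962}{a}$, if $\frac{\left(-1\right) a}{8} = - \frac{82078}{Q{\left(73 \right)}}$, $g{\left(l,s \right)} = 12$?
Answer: $\frac{73443}{82078} \approx 0.8948$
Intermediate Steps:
$Q{\left(R \right)} = 12$
$a = \frac{164156}{3}$ ($a = - 8 \left(- \frac{82078}{12}\right) = - 8 \left(\left(-82078\right) \frac{1}{12}\right) = \left(-8\right) \left(- \frac{41039}{6}\right) = \frac{164156}{3} \approx 54719.0$)
$\frac{48962}{a} = \frac{48962}{\frac{164156}{3}} = 48962 \cdot \frac{3}{164156} = \frac{73443}{82078}$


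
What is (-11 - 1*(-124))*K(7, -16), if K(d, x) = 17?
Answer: 1921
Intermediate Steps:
(-11 - 1*(-124))*K(7, -16) = (-11 - 1*(-124))*17 = (-11 + 124)*17 = 113*17 = 1921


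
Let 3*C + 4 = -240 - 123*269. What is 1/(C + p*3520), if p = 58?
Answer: 3/579149 ≈ 5.1800e-6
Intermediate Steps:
C = -33331/3 (C = -4/3 + (-240 - 123*269)/3 = -4/3 + (-240 - 33087)/3 = -4/3 + (1/3)*(-33327) = -4/3 - 11109 = -33331/3 ≈ -11110.)
1/(C + p*3520) = 1/(-33331/3 + 58*3520) = 1/(-33331/3 + 204160) = 1/(579149/3) = 3/579149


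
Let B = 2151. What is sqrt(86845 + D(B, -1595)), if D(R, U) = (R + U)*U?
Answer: 5*I*sqrt(31999) ≈ 894.41*I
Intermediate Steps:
D(R, U) = U*(R + U)
sqrt(86845 + D(B, -1595)) = sqrt(86845 - 1595*(2151 - 1595)) = sqrt(86845 - 1595*556) = sqrt(86845 - 886820) = sqrt(-799975) = 5*I*sqrt(31999)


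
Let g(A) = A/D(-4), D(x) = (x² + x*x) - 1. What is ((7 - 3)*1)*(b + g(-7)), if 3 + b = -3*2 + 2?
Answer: -896/31 ≈ -28.903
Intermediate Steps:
D(x) = -1 + 2*x² (D(x) = (x² + x²) - 1 = 2*x² - 1 = -1 + 2*x²)
b = -7 (b = -3 + (-3*2 + 2) = -3 + (-6 + 2) = -3 - 4 = -7)
g(A) = A/31 (g(A) = A/(-1 + 2*(-4)²) = A/(-1 + 2*16) = A/(-1 + 32) = A/31)
((7 - 3)*1)*(b + g(-7)) = ((7 - 3)*1)*(-7 + (1/31)*(-7)) = (4*1)*(-7 - 7/31) = 4*(-224/31) = -896/31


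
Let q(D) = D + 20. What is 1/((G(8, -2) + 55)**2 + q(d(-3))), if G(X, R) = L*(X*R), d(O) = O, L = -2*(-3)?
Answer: 1/1698 ≈ 0.00058893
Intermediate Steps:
L = 6
G(X, R) = 6*R*X (G(X, R) = 6*(X*R) = 6*(R*X) = 6*R*X)
q(D) = 20 + D
1/((G(8, -2) + 55)**2 + q(d(-3))) = 1/((6*(-2)*8 + 55)**2 + (20 - 3)) = 1/((-96 + 55)**2 + 17) = 1/((-41)**2 + 17) = 1/(1681 + 17) = 1/1698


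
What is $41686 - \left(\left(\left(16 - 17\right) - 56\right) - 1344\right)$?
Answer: $43087$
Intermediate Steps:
$41686 - \left(\left(\left(16 - 17\right) - 56\right) - 1344\right) = 41686 - \left(\left(-1 - 56\right) - 1344\right) = 41686 - \left(-57 - 1344\right) = 41686 - -1401 = 41686 + 1401 = 43087$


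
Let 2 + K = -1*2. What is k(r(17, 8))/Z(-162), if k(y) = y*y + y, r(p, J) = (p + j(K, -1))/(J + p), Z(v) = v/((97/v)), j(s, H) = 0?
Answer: 11543/2733750 ≈ 0.0042224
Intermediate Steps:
K = -4 (K = -2 - 1*2 = -2 - 2 = -4)
Z(v) = v²/97 (Z(v) = v*(v/97) = v²/97)
r(p, J) = p/(J + p) (r(p, J) = (p + 0)/(J + p) = p/(J + p))
k(y) = y + y² (k(y) = y² + y = y + y²)
k(r(17, 8))/Z(-162) = ((17/(8 + 17))*(1 + 17/(8 + 17)))/(((1/97)*(-162)²)) = ((17/25)*(1 + 17/25))/(((1/97)*26244)) = ((17*(1/25))*(1 + 17*(1/25)))/(26244/97) = (17*(1 + 17/25)/25)*(97/26244) = ((17/25)*(42/25))*(97/26244) = (714/625)*(97/26244) = 11543/2733750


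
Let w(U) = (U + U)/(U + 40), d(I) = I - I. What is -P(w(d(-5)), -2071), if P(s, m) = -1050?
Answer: 1050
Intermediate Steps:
d(I) = 0
w(U) = 2*U/(40 + U) (w(U) = (2*U)/(40 + U) = 2*U/(40 + U))
-P(w(d(-5)), -2071) = -1*(-1050) = 1050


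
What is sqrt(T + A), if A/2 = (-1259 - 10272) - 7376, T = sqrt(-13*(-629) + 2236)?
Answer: sqrt(-37814 + 3*sqrt(1157)) ≈ 194.2*I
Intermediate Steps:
T = 3*sqrt(1157) (T = sqrt(8177 + 2236) = sqrt(10413) = 3*sqrt(1157) ≈ 102.04)
A = -37814 (A = 2*((-1259 - 10272) - 7376) = 2*(-11531 - 7376) = 2*(-18907) = -37814)
sqrt(T + A) = sqrt(3*sqrt(1157) - 37814) = sqrt(-37814 + 3*sqrt(1157))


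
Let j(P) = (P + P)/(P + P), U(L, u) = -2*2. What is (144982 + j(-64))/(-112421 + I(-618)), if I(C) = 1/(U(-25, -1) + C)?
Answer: -90179426/69925863 ≈ -1.2896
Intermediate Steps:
U(L, u) = -4
I(C) = 1/(-4 + C)
j(P) = 1 (j(P) = (2*P)/((2*P)) = (2*P)*(1/(2*P)) = 1)
(144982 + j(-64))/(-112421 + I(-618)) = (144982 + 1)/(-112421 + 1/(-4 - 618)) = 144983/(-112421 + 1/(-622)) = 144983/(-112421 - 1/622) = 144983/(-69925863/622) = 144983*(-622/69925863) = -90179426/69925863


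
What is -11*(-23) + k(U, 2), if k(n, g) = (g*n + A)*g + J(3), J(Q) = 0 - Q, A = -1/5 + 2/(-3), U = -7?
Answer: 3304/15 ≈ 220.27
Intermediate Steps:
A = -13/15 (A = -1*⅕ + 2*(-⅓) = -⅕ - ⅔ = -13/15 ≈ -0.86667)
J(Q) = -Q
k(n, g) = -3 + g*(-13/15 + g*n) (k(n, g) = (g*n - 13/15)*g - 1*3 = (-13/15 + g*n)*g - 3 = g*(-13/15 + g*n) - 3 = -3 + g*(-13/15 + g*n))
-11*(-23) + k(U, 2) = -11*(-23) + (-3 - 13/15*2 - 7*2²) = 253 + (-3 - 26/15 - 7*4) = 253 + (-3 - 26/15 - 28) = 253 - 491/15 = 3304/15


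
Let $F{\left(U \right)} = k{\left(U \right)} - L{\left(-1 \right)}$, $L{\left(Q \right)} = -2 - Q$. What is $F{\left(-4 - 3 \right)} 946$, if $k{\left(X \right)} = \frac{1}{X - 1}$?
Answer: $\frac{3311}{4} \approx 827.75$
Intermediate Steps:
$k{\left(X \right)} = \frac{1}{-1 + X}$
$F{\left(U \right)} = 1 + \frac{1}{-1 + U}$ ($F{\left(U \right)} = \frac{1}{-1 + U} - \left(-2 - -1\right) = \frac{1}{-1 + U} - \left(-2 + 1\right) = \frac{1}{-1 + U} - -1 = \frac{1}{-1 + U} + 1 = 1 + \frac{1}{-1 + U}$)
$F{\left(-4 - 3 \right)} 946 = \frac{-4 - 3}{-1 - 7} \cdot 946 = - \frac{7}{-1 - 7} \cdot 946 = - \frac{7}{-8} \cdot 946 = \left(-7\right) \left(- \frac{1}{8}\right) 946 = \frac{7}{8} \cdot 946 = \frac{3311}{4}$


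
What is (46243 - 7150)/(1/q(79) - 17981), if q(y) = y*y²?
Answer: -19274373627/8865334258 ≈ -2.1741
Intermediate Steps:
q(y) = y³
(46243 - 7150)/(1/q(79) - 17981) = (46243 - 7150)/(1/(79³) - 17981) = 39093/(1/493039 - 17981) = 39093/(-8865334258/493039) = 39093*(-493039/8865334258) = -19274373627/8865334258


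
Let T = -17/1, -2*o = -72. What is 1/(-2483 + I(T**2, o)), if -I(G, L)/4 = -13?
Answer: -1/2431 ≈ -0.00041135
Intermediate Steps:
o = 36 (o = -1/2*(-72) = 36)
T = -17 (T = -17*1 = -17)
I(G, L) = 52 (I(G, L) = -4*(-13) = 52)
1/(-2483 + I(T**2, o)) = 1/(-2483 + 52) = 1/(-2431) = -1/2431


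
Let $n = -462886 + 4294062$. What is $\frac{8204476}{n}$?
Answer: $\frac{2051119}{957794} \approx 2.1415$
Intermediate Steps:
$n = 3831176$
$\frac{8204476}{n} = \frac{8204476}{3831176} = 8204476 \cdot \frac{1}{3831176} = \frac{2051119}{957794}$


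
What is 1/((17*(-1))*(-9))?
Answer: 1/153 ≈ 0.0065359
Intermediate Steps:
1/((17*(-1))*(-9)) = 1/(-17*(-9)) = 1/153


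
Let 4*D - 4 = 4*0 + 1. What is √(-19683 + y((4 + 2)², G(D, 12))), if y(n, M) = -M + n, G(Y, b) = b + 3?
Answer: I*√19662 ≈ 140.22*I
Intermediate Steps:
D = 5/4 (D = 1 + (4*0 + 1)/4 = 1 + (0 + 1)/4 = 1 + (¼)*1 = 1 + ¼ = 5/4 ≈ 1.2500)
G(Y, b) = 3 + b
y(n, M) = n - M
√(-19683 + y((4 + 2)², G(D, 12))) = √(-19683 + ((4 + 2)² - (3 + 12))) = √(-19683 + (6² - 1*15)) = √(-19683 + (36 - 15)) = √(-19683 + 21) = √(-19662) = I*√19662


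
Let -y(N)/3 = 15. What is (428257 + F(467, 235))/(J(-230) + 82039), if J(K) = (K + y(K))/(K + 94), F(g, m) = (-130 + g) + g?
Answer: 58352296/11157579 ≈ 5.2298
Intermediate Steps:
y(N) = -45 (y(N) = -3*15 = -45)
F(g, m) = -130 + 2*g
J(K) = (-45 + K)/(94 + K) (J(K) = (K - 45)/(K + 94) = (-45 + K)/(94 + K))
(428257 + F(467, 235))/(J(-230) + 82039) = (428257 + (-130 + 2*467))/((-45 - 230)/(94 - 230) + 82039) = (428257 + (-130 + 934))/(-275/(-136) + 82039) = (428257 + 804)/(-1/136*(-275) + 82039) = 429061/(275/136 + 82039) = 429061/(11157579/136) = 429061*(136/11157579) = 58352296/11157579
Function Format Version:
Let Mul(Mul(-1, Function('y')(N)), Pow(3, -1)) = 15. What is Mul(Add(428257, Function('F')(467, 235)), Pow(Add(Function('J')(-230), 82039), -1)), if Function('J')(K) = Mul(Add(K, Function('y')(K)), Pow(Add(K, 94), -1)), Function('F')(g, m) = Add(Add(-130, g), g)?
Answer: Rational(58352296, 11157579) ≈ 5.2298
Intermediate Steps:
Function('y')(N) = -45 (Function('y')(N) = Mul(-3, 15) = -45)
Function('F')(g, m) = Add(-130, Mul(2, g))
Function('J')(K) = Mul(Pow(Add(94, K), -1), Add(-45, K)) (Function('J')(K) = Mul(Add(K, -45), Pow(Add(K, 94), -1)) = Mul(Add(-45, K), Pow(Add(94, K), -1)) = Mul(Pow(Add(94, K), -1), Add(-45, K)))
Mul(Add(428257, Function('F')(467, 235)), Pow(Add(Function('J')(-230), 82039), -1)) = Mul(Add(428257, Add(-130, Mul(2, 467))), Pow(Add(Mul(Pow(Add(94, -230), -1), Add(-45, -230)), 82039), -1)) = Mul(Add(428257, Add(-130, 934)), Pow(Add(Mul(Pow(-136, -1), -275), 82039), -1)) = Mul(Add(428257, 804), Pow(Add(Mul(Rational(-1, 136), -275), 82039), -1)) = Mul(429061, Pow(Add(Rational(275, 136), 82039), -1)) = Mul(429061, Pow(Rational(11157579, 136), -1)) = Mul(429061, Rational(136, 11157579)) = Rational(58352296, 11157579)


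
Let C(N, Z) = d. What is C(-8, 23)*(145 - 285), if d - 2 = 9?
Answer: -1540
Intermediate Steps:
d = 11 (d = 2 + 9 = 11)
C(N, Z) = 11
C(-8, 23)*(145 - 285) = 11*(145 - 285) = 11*(-140) = -1540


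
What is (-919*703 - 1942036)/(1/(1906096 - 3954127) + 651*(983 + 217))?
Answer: -5300494694883/1599921817199 ≈ -3.3130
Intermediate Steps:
(-919*703 - 1942036)/(1/(1906096 - 3954127) + 651*(983 + 217)) = (-646057 - 1942036)/(1/(-2048031) + 651*1200) = -2588093/(-1/2048031 + 781200) = -2588093/1599921817199/2048031 = -2588093*2048031/1599921817199 = -5300494694883/1599921817199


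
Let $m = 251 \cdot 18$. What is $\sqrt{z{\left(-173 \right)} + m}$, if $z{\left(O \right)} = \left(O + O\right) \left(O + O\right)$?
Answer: $\sqrt{124234} \approx 352.47$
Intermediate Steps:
$m = 4518$
$z{\left(O \right)} = 4 O^{2}$ ($z{\left(O \right)} = 2 O 2 O = 4 O^{2}$)
$\sqrt{z{\left(-173 \right)} + m} = \sqrt{4 \left(-173\right)^{2} + 4518} = \sqrt{4 \cdot 29929 + 4518} = \sqrt{119716 + 4518} = \sqrt{124234}$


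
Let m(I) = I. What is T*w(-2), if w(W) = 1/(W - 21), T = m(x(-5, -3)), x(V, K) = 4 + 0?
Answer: -4/23 ≈ -0.17391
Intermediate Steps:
x(V, K) = 4
T = 4
w(W) = 1/(-21 + W)
T*w(-2) = 4/(-21 - 2) = 4/(-23) = 4*(-1/23) = -4/23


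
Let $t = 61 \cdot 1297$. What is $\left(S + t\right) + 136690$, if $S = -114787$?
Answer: $101020$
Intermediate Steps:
$t = 79117$
$\left(S + t\right) + 136690 = \left(-114787 + 79117\right) + 136690 = -35670 + 136690 = 101020$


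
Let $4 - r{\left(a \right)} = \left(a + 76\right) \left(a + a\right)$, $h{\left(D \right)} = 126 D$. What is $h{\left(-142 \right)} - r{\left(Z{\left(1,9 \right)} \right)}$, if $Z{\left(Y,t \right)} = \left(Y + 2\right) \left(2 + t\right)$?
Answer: $-10702$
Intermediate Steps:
$Z{\left(Y,t \right)} = \left(2 + Y\right) \left(2 + t\right)$
$r{\left(a \right)} = 4 - 2 a \left(76 + a\right)$ ($r{\left(a \right)} = 4 - \left(a + 76\right) \left(a + a\right) = 4 - \left(76 + a\right) 2 a = 4 - 2 a \left(76 + a\right)$)
$h{\left(-142 \right)} - r{\left(Z{\left(1,9 \right)} \right)} = 126 \left(-142\right) - \left(4 - 152 \left(4 + 2 \cdot 1 + 2 \cdot 9 + 1 \cdot 9\right) - 2 \left(4 + 2 \cdot 1 + 2 \cdot 9 + 1 \cdot 9\right)^{2}\right) = -17892 - \left(4 - 152 \left(4 + 2 + 18 + 9\right) - 2 \left(4 + 2 + 18 + 9\right)^{2}\right) = -17892 - \left(4 - 5016 - 2 \cdot 33^{2}\right) = -17892 - \left(4 - 5016 - 2178\right) = -17892 - -7190 = -17892 + 7190 = -10702$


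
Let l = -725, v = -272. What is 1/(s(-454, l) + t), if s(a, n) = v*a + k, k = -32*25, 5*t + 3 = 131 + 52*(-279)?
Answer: 1/119812 ≈ 8.3464e-6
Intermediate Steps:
t = -2876 (t = -⅗ + (131 + 52*(-279))/5 = -⅗ + (131 - 14508)/5 = -⅗ + (⅕)*(-14377) = -⅗ - 14377/5 = -2876)
k = -800
s(a, n) = -800 - 272*a (s(a, n) = -272*a - 800 = -800 - 272*a)
1/(s(-454, l) + t) = 1/((-800 - 272*(-454)) - 2876) = 1/((-800 + 123488) - 2876) = 1/(122688 - 2876) = 1/119812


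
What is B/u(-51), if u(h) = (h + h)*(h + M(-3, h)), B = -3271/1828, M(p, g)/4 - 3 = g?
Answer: -3271/45308808 ≈ -7.2193e-5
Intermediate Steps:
M(p, g) = 12 + 4*g
B = -3271/1828 (B = -3271*1/1828 = -3271/1828 ≈ -1.7894)
u(h) = 2*h*(12 + 5*h) (u(h) = (h + h)*(h + (12 + 4*h)) = (2*h)*(12 + 5*h) = 2*h*(12 + 5*h))
B/u(-51) = -3271*(-1/(102*(12 + 5*(-51))))/1828 = -3271*(-1/(102*(12 - 255)))/1828 = -3271/(1828*(2*(-51)*(-243))) = -3271/1828/24786 = -3271/1828*1/24786 = -3271/45308808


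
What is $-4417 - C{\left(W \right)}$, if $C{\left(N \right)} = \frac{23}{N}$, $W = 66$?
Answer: $- \frac{291545}{66} \approx -4417.4$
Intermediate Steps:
$-4417 - C{\left(W \right)} = -4417 - \frac{23}{66} = - \frac{291545}{66}$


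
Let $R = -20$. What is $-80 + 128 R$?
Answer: $-2640$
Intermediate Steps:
$-80 + 128 R = -80 + 128 \left(-20\right) = -80 - 2560 = -2640$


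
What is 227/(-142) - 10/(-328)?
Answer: -18259/11644 ≈ -1.5681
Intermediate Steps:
227/(-142) - 10/(-328) = 227*(-1/142) - 10*(-1/328) = -227/142 + 5/164 = -18259/11644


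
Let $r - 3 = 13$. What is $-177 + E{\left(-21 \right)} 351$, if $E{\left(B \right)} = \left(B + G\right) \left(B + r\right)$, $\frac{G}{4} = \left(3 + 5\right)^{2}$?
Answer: $-412602$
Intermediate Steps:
$r = 16$ ($r = 3 + 13 = 16$)
$G = 256$ ($G = 4 \left(3 + 5\right)^{2} = 4 \cdot 8^{2} = 4 \cdot 64 = 256$)
$E{\left(B \right)} = \left(16 + B\right) \left(256 + B\right)$ ($E{\left(B \right)} = \left(B + 256\right) \left(B + 16\right) = \left(256 + B\right) \left(16 + B\right) = \left(16 + B\right) \left(256 + B\right)$)
$-177 + E{\left(-21 \right)} 351 = -177 + \left(4096 + \left(-21\right)^{2} + 272 \left(-21\right)\right) 351 = -177 + \left(4096 + 441 - 5712\right) 351 = -177 - 412425 = -412602$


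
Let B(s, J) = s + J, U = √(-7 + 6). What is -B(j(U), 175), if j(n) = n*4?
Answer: -175 - 4*I ≈ -175.0 - 4.0*I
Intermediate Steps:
U = I (U = √(-1) = I ≈ 1.0*I)
j(n) = 4*n
B(s, J) = J + s
-B(j(U), 175) = -(175 + 4*I) = -175 - 4*I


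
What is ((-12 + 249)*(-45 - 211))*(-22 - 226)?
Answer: 15046656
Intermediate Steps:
((-12 + 249)*(-45 - 211))*(-22 - 226) = (237*(-256))*(-248) = -60672*(-248) = 15046656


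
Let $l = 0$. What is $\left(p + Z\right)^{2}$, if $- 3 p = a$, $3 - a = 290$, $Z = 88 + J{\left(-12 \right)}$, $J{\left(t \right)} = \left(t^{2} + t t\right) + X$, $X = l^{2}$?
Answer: $\frac{2002225}{9} \approx 2.2247 \cdot 10^{5}$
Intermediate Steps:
$X = 0$ ($X = 0^{2} = 0$)
$J{\left(t \right)} = 2 t^{2}$ ($J{\left(t \right)} = \left(t^{2} + t t\right) + 0 = \left(t^{2} + t^{2}\right) + 0 = 2 t^{2} + 0 = 2 t^{2}$)
$Z = 376$ ($Z = 88 + 2 \left(-12\right)^{2} = 88 + 2 \cdot 144 = 88 + 288 = 376$)
$a = -287$ ($a = 3 - 290 = -287$)
$p = \frac{287}{3}$ ($p = \left(- \frac{1}{3}\right) \left(-287\right) = \frac{287}{3} \approx 95.667$)
$\left(p + Z\right)^{2} = \left(\frac{287}{3} + 376\right)^{2} = \left(\frac{1415}{3}\right)^{2} = \frac{2002225}{9}$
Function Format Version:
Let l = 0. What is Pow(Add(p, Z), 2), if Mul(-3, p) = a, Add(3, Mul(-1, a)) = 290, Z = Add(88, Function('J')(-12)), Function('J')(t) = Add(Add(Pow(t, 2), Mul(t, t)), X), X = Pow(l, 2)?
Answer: Rational(2002225, 9) ≈ 2.2247e+5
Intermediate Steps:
X = 0 (X = Pow(0, 2) = 0)
Function('J')(t) = Mul(2, Pow(t, 2)) (Function('J')(t) = Add(Add(Pow(t, 2), Mul(t, t)), 0) = Add(Add(Pow(t, 2), Pow(t, 2)), 0) = Add(Mul(2, Pow(t, 2)), 0) = Mul(2, Pow(t, 2)))
Z = 376 (Z = Add(88, Mul(2, Pow(-12, 2))) = Add(88, Mul(2, 144)) = Add(88, 288) = 376)
a = -287 (a = Add(3, Mul(-1, 290)) = Add(3, -290) = -287)
p = Rational(287, 3) (p = Mul(Rational(-1, 3), -287) = Rational(287, 3) ≈ 95.667)
Pow(Add(p, Z), 2) = Pow(Add(Rational(287, 3), 376), 2) = Pow(Rational(1415, 3), 2) = Rational(2002225, 9)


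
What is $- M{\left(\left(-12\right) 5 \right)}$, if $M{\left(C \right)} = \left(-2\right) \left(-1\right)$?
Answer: $-2$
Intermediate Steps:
$M{\left(C \right)} = 2$
$- M{\left(\left(-12\right) 5 \right)} = \left(-1\right) 2 = -2$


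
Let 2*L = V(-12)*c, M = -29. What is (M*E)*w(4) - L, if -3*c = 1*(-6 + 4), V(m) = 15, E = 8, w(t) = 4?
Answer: -933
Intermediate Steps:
c = 2/3 (c = -(-6 + 4)/3 = -(-2)/3 = -1/3*(-2) = 2/3 ≈ 0.66667)
L = 5 (L = (15*(2/3))/2 = (1/2)*10 = 5)
(M*E)*w(4) - L = -29*8*4 - 1*5 = -232*4 - 5 = -928 - 5 = -933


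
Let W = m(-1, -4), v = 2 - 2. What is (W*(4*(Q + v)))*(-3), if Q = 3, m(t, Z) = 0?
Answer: 0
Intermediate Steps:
v = 0
W = 0
(W*(4*(Q + v)))*(-3) = (0*(4*(3 + 0)))*(-3) = (0*(4*3))*(-3) = (0*12)*(-3) = 0*(-3) = 0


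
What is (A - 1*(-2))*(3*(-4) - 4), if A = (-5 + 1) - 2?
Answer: 64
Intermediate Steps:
A = -6 (A = -4 - 2 = -6)
(A - 1*(-2))*(3*(-4) - 4) = (-6 - 1*(-2))*(3*(-4) - 4) = (-6 + 2)*(-12 - 4) = -4*(-16) = 64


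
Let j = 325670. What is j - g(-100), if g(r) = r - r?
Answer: 325670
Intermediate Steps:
g(r) = 0
j - g(-100) = 325670 - 1*0 = 325670 + 0 = 325670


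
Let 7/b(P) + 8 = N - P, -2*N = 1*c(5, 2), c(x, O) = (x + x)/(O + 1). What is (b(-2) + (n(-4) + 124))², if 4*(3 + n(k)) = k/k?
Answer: 122567041/8464 ≈ 14481.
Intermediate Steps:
c(x, O) = 2*x/(1 + O) (c(x, O) = (2*x)/(1 + O) = 2*x/(1 + O))
N = -5/3 (N = -2*5/(1 + 2)/2 = -2*5/3/2 = -2*5*(⅓)/2 = -10/(2*3) = -½*10/3 = -5/3 ≈ -1.6667)
n(k) = -11/4 (n(k) = -3 + (k/k)/4 = -3 + (¼)*1 = -3 + ¼ = -11/4)
b(P) = 7/(-29/3 - P) (b(P) = 7/(-8 + (-5/3 - P)) = 7/(-29/3 - P))
(b(-2) + (n(-4) + 124))² = (-21/(29 + 3*(-2)) + (-11/4 + 124))² = (-21/(29 - 6) + 485/4)² = (-21/23 + 485/4)² = (11071/92)² = 122567041/8464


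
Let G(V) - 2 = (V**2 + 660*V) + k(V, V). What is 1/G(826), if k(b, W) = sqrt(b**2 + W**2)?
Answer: 613719/753301339646 - 413*sqrt(2)/753301339646 ≈ 8.1393e-7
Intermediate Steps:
k(b, W) = sqrt(W**2 + b**2)
G(V) = 2 + V**2 + 660*V + sqrt(2)*sqrt(V**2) (G(V) = 2 + ((V**2 + 660*V) + sqrt(V**2 + V**2)) = 2 + ((V**2 + 660*V) + sqrt(2*V**2)) = 2 + ((V**2 + 660*V) + sqrt(2)*sqrt(V**2)) = 2 + (V**2 + 660*V + sqrt(2)*sqrt(V**2)) = 2 + V**2 + 660*V + sqrt(2)*sqrt(V**2))
1/G(826) = 1/(2 + 826**2 + 660*826 + sqrt(2)*sqrt(826**2)) = 1/(2 + 682276 + 545160 + sqrt(2)*sqrt(682276)) = 1/(2 + 682276 + 545160 + sqrt(2)*826) = 1/(2 + 682276 + 545160 + 826*sqrt(2)) = 1/(1227438 + 826*sqrt(2))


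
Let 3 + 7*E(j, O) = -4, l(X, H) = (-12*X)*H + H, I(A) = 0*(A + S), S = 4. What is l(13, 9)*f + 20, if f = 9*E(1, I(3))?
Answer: 12575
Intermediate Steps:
I(A) = 0 (I(A) = 0*(A + 4) = 0*(4 + A) = 0)
l(X, H) = H - 12*H*X (l(X, H) = -12*H*X + H = H - 12*H*X)
E(j, O) = -1 (E(j, O) = -3/7 + (⅐)*(-4) = -3/7 - 4/7 = -1)
f = -9 (f = 9*(-1) = -9)
l(13, 9)*f + 20 = (9*(1 - 12*13))*(-9) + 20 = (9*(1 - 156))*(-9) + 20 = (9*(-155))*(-9) + 20 = -1395*(-9) + 20 = 12555 + 20 = 12575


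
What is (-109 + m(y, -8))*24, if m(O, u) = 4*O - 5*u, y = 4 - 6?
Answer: -1848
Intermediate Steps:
y = -2
m(O, u) = -5*u + 4*O
(-109 + m(y, -8))*24 = (-109 + (-5*(-8) + 4*(-2)))*24 = (-109 + (40 - 8))*24 = (-109 + 32)*24 = -77*24 = -1848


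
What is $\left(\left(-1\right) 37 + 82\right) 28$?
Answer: $1260$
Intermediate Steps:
$\left(\left(-1\right) 37 + 82\right) 28 = \left(-37 + 82\right) 28 = 45 \cdot 28 = 1260$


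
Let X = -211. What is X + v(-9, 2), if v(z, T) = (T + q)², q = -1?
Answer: -210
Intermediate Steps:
v(z, T) = (-1 + T)² (v(z, T) = (T - 1)² = (-1 + T)²)
X + v(-9, 2) = -211 + (-1 + 2)² = -211 + 1² = -211 + 1 = -210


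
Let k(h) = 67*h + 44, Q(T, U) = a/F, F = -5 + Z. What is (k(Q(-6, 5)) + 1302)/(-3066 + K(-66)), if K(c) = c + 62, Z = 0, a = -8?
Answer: -3633/7675 ≈ -0.47335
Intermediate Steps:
F = -5 (F = -5 + 0 = -5)
K(c) = 62 + c
Q(T, U) = 8/5 (Q(T, U) = -8/(-5) = -8*(-⅕) = 8/5)
k(h) = 44 + 67*h
(k(Q(-6, 5)) + 1302)/(-3066 + K(-66)) = ((44 + 67*(8/5)) + 1302)/(-3066 + (62 - 66)) = ((44 + 536/5) + 1302)/(-3066 - 4) = (756/5 + 1302)/(-3070) = (7266/5)*(-1/3070) = -3633/7675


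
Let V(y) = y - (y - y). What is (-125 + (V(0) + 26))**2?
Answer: 9801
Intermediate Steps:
V(y) = y (V(y) = y - 1*0 = y + 0 = y)
(-125 + (V(0) + 26))**2 = (-125 + (0 + 26))**2 = (-125 + 26)**2 = (-99)**2 = 9801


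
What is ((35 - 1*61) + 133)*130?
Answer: 13910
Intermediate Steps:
((35 - 1*61) + 133)*130 = ((35 - 61) + 133)*130 = (-26 + 133)*130 = 107*130 = 13910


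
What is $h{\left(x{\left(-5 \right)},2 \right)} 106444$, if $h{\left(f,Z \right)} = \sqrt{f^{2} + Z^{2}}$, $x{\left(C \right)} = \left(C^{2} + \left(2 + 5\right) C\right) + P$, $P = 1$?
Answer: $106444 \sqrt{85} \approx 9.8137 \cdot 10^{5}$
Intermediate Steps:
$x{\left(C \right)} = 1 + C^{2} + 7 C$ ($x{\left(C \right)} = \left(C^{2} + \left(2 + 5\right) C\right) + 1 = \left(C^{2} + 7 C\right) + 1 = 1 + C^{2} + 7 C$)
$h{\left(f,Z \right)} = \sqrt{Z^{2} + f^{2}}$
$h{\left(x{\left(-5 \right)},2 \right)} 106444 = \sqrt{2^{2} + \left(1 + \left(-5\right)^{2} + 7 \left(-5\right)\right)^{2}} \cdot 106444 = \sqrt{4 + \left(1 + 25 - 35\right)^{2}} \cdot 106444 = \sqrt{4 + \left(-9\right)^{2}} \cdot 106444 = \sqrt{4 + 81} \cdot 106444 = \sqrt{85} \cdot 106444 = 106444 \sqrt{85}$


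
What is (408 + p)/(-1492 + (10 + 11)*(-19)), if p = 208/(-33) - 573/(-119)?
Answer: -1596373/7425957 ≈ -0.21497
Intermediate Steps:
p = -5843/3927 (p = 208*(-1/33) - 573*(-1/119) = -208/33 + 573/119 = -5843/3927 ≈ -1.4879)
(408 + p)/(-1492 + (10 + 11)*(-19)) = (408 - 5843/3927)/(-1492 + (10 + 11)*(-19)) = 1596373/(3927*(-1492 + 21*(-19))) = 1596373/(3927*(-1492 - 399)) = (1596373/3927)/(-1891) = (1596373/3927)*(-1/1891) = -1596373/7425957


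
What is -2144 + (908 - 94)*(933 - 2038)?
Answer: -901614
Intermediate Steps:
-2144 + (908 - 94)*(933 - 2038) = -2144 + 814*(-1105) = -2144 - 899470 = -901614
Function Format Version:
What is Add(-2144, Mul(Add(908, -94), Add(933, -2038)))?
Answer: -901614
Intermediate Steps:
Add(-2144, Mul(Add(908, -94), Add(933, -2038))) = Add(-2144, Mul(814, -1105)) = Add(-2144, -899470) = -901614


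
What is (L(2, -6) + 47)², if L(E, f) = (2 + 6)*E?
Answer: 3969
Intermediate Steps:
L(E, f) = 8*E
(L(2, -6) + 47)² = (8*2 + 47)² = (16 + 47)² = 63² = 3969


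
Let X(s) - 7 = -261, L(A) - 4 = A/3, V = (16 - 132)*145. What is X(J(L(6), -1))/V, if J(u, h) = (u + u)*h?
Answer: 127/8410 ≈ 0.015101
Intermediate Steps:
V = -16820 (V = -116*145 = -16820)
L(A) = 4 + A/3
J(u, h) = 2*h*u (J(u, h) = (2*u)*h = 2*h*u)
X(s) = -254 (X(s) = 7 - 261 = -254)
X(J(L(6), -1))/V = -254/(-16820) = -254*(-1/16820) = 127/8410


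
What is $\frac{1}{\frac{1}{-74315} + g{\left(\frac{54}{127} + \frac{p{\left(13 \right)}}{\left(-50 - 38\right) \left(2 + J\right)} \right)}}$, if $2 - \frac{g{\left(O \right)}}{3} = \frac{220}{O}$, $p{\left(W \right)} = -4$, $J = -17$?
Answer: $- \frac{1314855295}{2047708374923} \approx -0.00064211$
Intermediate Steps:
$g{\left(O \right)} = 6 - \frac{660}{O}$ ($g{\left(O \right)} = 6 - 3 \frac{220}{O} = 6 - \frac{660}{O}$)
$\frac{1}{\frac{1}{-74315} + g{\left(\frac{54}{127} + \frac{p{\left(13 \right)}}{\left(-50 - 38\right) \left(2 + J\right)} \right)}} = \frac{1}{\frac{1}{-74315} + \left(6 - \frac{660}{\frac{54}{127} - \frac{4}{\left(-50 - 38\right) \left(2 - 17\right)}}\right)} = \frac{1}{- \frac{1}{74315} + \left(6 - \frac{660}{54 \cdot \frac{1}{127} - \frac{4}{\left(-88\right) \left(-15\right)}}\right)} = \frac{1}{- \frac{1}{74315} + \left(6 - \frac{660}{\frac{54}{127} - \frac{4}{1320}}\right)} = \frac{1}{- \frac{1}{74315} + \left(6 - \frac{660}{\frac{54}{127} - \frac{1}{330}}\right)} = \frac{1}{- \frac{1}{74315} + \left(6 - \frac{660}{\frac{17693}{41910}}\right)} = \frac{1}{- \frac{1}{74315} + \left(6 - \frac{27660600}{17693}\right)} = \frac{1}{- \frac{1}{74315} - \frac{27554442}{17693}} = \frac{1}{- \frac{2047708374923}{1314855295}} = - \frac{1314855295}{2047708374923}$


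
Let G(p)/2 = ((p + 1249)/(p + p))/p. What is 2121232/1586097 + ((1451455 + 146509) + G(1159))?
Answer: 3404583347449936516/2130573964257 ≈ 1.5980e+6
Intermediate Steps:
G(p) = (1249 + p)/p² (G(p) = 2*(((p + 1249)/(p + p))/p) = 2*(((1249 + p)/((2*p)))/p) = 2*(((1249 + p)*(1/(2*p)))/p) = 2*(((1249 + p)/(2*p))/p) = 2*((1249 + p)/(2*p²)) = (1249 + p)/p²)
2121232/1586097 + ((1451455 + 146509) + G(1159)) = 2121232/1586097 + ((1451455 + 146509) + (1249 + 1159)/1159²) = 2121232*(1/1586097) + (1597964 + (1/1343281)*2408) = 2121232/1586097 + (1597964 + 2408/1343281) = 2121232/1586097 + 2146514682292/1343281 = 3404583347449936516/2130573964257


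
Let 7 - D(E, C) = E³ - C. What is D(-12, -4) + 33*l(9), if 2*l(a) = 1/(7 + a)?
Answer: 55425/32 ≈ 1732.0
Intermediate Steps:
D(E, C) = 7 + C - E³ (D(E, C) = 7 - (E³ - C) = 7 + (C - E³) = 7 + C - E³)
l(a) = 1/(2*(7 + a))
D(-12, -4) + 33*l(9) = (7 - 4 - 1*(-12)³) + 33*(1/(2*(7 + 9))) = (7 - 4 - 1*(-1728)) + 33*((½)/16) = (7 - 4 + 1728) + 33*((½)*(1/16)) = 1731 + 33*(1/32) = 1731 + 33/32 = 55425/32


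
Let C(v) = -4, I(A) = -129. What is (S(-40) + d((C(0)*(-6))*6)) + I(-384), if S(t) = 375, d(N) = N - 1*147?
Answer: 243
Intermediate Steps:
d(N) = -147 + N (d(N) = N - 147 = -147 + N)
(S(-40) + d((C(0)*(-6))*6)) + I(-384) = (375 + (-147 - 4*(-6)*6)) - 129 = (375 + (-147 + 24*6)) - 129 = (375 + (-147 + 144)) - 129 = (375 - 3) - 129 = 372 - 129 = 243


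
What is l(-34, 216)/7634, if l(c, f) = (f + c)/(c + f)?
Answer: 1/7634 ≈ 0.00013099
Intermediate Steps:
l(c, f) = 1 (l(c, f) = (c + f)/(c + f) = 1)
l(-34, 216)/7634 = 1/7634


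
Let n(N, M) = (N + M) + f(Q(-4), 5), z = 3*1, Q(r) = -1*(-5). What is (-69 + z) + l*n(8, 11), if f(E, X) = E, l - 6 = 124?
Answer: 3054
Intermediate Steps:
l = 130 (l = 6 + 124 = 130)
Q(r) = 5
z = 3
n(N, M) = 5 + M + N (n(N, M) = (N + M) + 5 = (M + N) + 5 = 5 + M + N)
(-69 + z) + l*n(8, 11) = (-69 + 3) + 130*(5 + 11 + 8) = -66 + 130*24 = -66 + 3120 = 3054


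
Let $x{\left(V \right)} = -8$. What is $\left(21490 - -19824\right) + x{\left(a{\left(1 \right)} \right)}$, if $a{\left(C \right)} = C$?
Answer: $41306$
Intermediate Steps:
$\left(21490 - -19824\right) + x{\left(a{\left(1 \right)} \right)} = \left(21490 - -19824\right) - 8 = \left(21490 + 19824\right) - 8 = 41314 - 8 = 41306$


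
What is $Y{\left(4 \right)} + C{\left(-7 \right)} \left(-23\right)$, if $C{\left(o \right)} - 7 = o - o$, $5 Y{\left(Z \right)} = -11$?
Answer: $- \frac{816}{5} \approx -163.2$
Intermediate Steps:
$Y{\left(Z \right)} = - \frac{11}{5}$ ($Y{\left(Z \right)} = \frac{1}{5} \left(-11\right) = - \frac{11}{5}$)
$C{\left(o \right)} = 7$ ($C{\left(o \right)} = 7 + \left(o - o\right) = 7 + 0 = 7$)
$Y{\left(4 \right)} + C{\left(-7 \right)} \left(-23\right) = - \frac{11}{5} + 7 \left(-23\right) = - \frac{11}{5} - 161 = - \frac{816}{5}$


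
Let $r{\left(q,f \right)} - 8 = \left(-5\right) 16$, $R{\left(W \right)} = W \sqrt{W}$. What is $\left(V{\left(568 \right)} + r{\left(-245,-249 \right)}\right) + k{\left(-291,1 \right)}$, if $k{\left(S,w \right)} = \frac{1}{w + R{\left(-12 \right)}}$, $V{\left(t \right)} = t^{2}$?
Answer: $\frac{322553 i + 7741248 \sqrt{3}}{i + 24 \sqrt{3}} \approx 3.2255 \cdot 10^{5} + 0.02404 i$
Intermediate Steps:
$R{\left(W \right)} = W^{\frac{3}{2}}$
$r{\left(q,f \right)} = -72$ ($r{\left(q,f \right)} = 8 - 80 = -72$)
$k{\left(S,w \right)} = \frac{1}{w - 24 i \sqrt{3}}$ ($k{\left(S,w \right)} = \frac{1}{w + \left(-12\right)^{\frac{3}{2}}} = \frac{1}{w - 24 i \sqrt{3}}$)
$\left(V{\left(568 \right)} + r{\left(-245,-249 \right)}\right) + k{\left(-291,1 \right)} = \left(568^{2} - 72\right) + \frac{1}{1 - 24 i \sqrt{3}} = \left(322624 - 72\right) + \frac{1}{1 - 24 i \sqrt{3}} = 322552 + \frac{1}{1 - 24 i \sqrt{3}}$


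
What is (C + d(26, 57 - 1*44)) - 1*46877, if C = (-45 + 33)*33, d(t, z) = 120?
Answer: -47153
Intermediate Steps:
C = -396 (C = -12*33 = -396)
(C + d(26, 57 - 1*44)) - 1*46877 = (-396 + 120) - 1*46877 = -276 - 46877 = -47153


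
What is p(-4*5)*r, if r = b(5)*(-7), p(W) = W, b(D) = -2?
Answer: -280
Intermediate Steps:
r = 14 (r = -2*(-7) = 14)
p(-4*5)*r = -4*5*14 = -20*14 = -280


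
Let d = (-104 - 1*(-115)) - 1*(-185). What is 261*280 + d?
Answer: 73276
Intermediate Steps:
d = 196 (d = (-104 + 115) + 185 = 11 + 185 = 196)
261*280 + d = 261*280 + 196 = 73080 + 196 = 73276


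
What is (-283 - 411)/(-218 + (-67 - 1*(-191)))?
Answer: 347/47 ≈ 7.3830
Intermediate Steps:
(-283 - 411)/(-218 + (-67 - 1*(-191))) = -694/(-218 + (-67 + 191)) = -694/(-218 + 124) = -694/(-94) = -694*(-1/94) = 347/47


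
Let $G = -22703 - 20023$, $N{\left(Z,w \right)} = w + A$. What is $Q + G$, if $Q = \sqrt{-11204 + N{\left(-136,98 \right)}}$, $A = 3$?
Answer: $-42726 + i \sqrt{11103} \approx -42726.0 + 105.37 i$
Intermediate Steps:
$N{\left(Z,w \right)} = 3 + w$ ($N{\left(Z,w \right)} = w + 3 = 3 + w$)
$G = -42726$
$Q = i \sqrt{11103}$ ($Q = \sqrt{-11204 + \left(3 + 98\right)} = \sqrt{-11204 + 101} = \sqrt{-11103} = i \sqrt{11103} \approx 105.37 i$)
$Q + G = i \sqrt{11103} - 42726 = -42726 + i \sqrt{11103}$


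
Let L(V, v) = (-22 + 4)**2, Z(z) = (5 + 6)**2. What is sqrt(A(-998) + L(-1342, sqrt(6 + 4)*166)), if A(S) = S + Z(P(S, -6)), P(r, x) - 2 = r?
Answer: I*sqrt(553) ≈ 23.516*I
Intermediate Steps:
P(r, x) = 2 + r
Z(z) = 121 (Z(z) = 11**2 = 121)
L(V, v) = 324 (L(V, v) = (-18)**2 = 324)
A(S) = 121 + S (A(S) = S + 121 = 121 + S)
sqrt(A(-998) + L(-1342, sqrt(6 + 4)*166)) = sqrt((121 - 998) + 324) = sqrt(-877 + 324) = sqrt(-553) = I*sqrt(553)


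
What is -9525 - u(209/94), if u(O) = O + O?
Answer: -447884/47 ≈ -9529.5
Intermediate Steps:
u(O) = 2*O
-9525 - u(209/94) = -9525 - 2*209/94 = -9525 - 1*209/47 = -9525 - 209/47 = -447884/47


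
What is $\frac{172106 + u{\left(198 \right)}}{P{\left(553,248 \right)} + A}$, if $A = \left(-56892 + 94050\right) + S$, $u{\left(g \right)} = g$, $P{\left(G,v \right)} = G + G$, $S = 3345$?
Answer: $\frac{172304}{41609} \approx 4.141$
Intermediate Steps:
$P{\left(G,v \right)} = 2 G$
$A = 40503$ ($A = \left(-56892 + 94050\right) + 3345 = 37158 + 3345 = 40503$)
$\frac{172106 + u{\left(198 \right)}}{P{\left(553,248 \right)} + A} = \frac{172106 + 198}{2 \cdot 553 + 40503} = \frac{172304}{1106 + 40503} = \frac{172304}{41609}$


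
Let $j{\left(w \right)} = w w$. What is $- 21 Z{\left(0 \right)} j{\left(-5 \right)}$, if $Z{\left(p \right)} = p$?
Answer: $0$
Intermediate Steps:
$j{\left(w \right)} = w^{2}$
$- 21 Z{\left(0 \right)} j{\left(-5 \right)} = \left(-21\right) 0 \left(-5\right)^{2} = 0 \cdot 25 = 0$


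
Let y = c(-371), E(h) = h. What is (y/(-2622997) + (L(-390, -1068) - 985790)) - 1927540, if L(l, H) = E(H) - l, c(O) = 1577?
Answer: -7643434243553/2622997 ≈ -2.9140e+6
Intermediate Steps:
y = 1577
L(l, H) = H - l
(y/(-2622997) + (L(-390, -1068) - 985790)) - 1927540 = (1577/(-2622997) + ((-1068 - 1*(-390)) - 985790)) - 1927540 = (1577*(-1/2622997) + ((-1068 + 390) - 985790)) - 1927540 = (-1577/2622997 + (-678 - 985790)) - 1927540 = (-1577/2622997 - 986468) - 1927540 = -2587502606173/2622997 - 1927540 = -7643434243553/2622997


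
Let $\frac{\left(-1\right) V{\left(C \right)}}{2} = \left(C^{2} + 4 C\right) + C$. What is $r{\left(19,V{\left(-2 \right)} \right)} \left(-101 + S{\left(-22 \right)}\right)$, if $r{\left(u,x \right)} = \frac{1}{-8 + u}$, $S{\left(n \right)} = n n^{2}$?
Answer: $- \frac{10749}{11} \approx -977.18$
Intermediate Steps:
$V{\left(C \right)} = - 10 C - 2 C^{2}$ ($V{\left(C \right)} = - 2 \left(\left(C^{2} + 4 C\right) + C\right) = - 2 \left(C^{2} + 5 C\right) = - 10 C - 2 C^{2}$)
$S{\left(n \right)} = n^{3}$
$r{\left(19,V{\left(-2 \right)} \right)} \left(-101 + S{\left(-22 \right)}\right) = \frac{-101 + \left(-22\right)^{3}}{-8 + 19} = \frac{-101 - 10648}{11} = \frac{1}{11} \left(-10749\right) = - \frac{10749}{11}$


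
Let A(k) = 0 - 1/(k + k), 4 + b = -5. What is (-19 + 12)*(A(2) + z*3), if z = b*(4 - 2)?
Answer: 1519/4 ≈ 379.75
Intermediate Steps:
b = -9 (b = -4 - 5 = -9)
z = -18 (z = -9*(4 - 2) = -9*2 = -18)
A(k) = -1/(2*k) (A(k) = 0 - 1/(2*k) = -1/(2*k))
(-19 + 12)*(A(2) + z*3) = (-19 + 12)*(-1/2/2 - 18*3) = -7*(-1/2*1/2 - 54) = -7*(-1/4 - 54) = -7*(-217/4) = 1519/4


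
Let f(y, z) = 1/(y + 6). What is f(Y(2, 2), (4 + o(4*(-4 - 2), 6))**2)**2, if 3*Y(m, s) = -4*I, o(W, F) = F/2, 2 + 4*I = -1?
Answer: 1/49 ≈ 0.020408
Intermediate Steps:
I = -3/4 (I = -1/2 + (1/4)*(-1) = -1/2 - 1/4 = -3/4 ≈ -0.75000)
o(W, F) = F/2 (o(W, F) = F*(1/2) = F/2)
Y(m, s) = 1 (Y(m, s) = (-4*(-3/4))/3 = (1/3)*3 = 1)
f(y, z) = 1/(6 + y)
f(Y(2, 2), (4 + o(4*(-4 - 2), 6))**2)**2 = (1/(6 + 1))**2 = (1/7)**2 = 1/49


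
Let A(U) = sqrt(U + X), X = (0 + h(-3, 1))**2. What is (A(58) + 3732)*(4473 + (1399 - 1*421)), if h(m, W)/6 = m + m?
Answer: 20343132 + 5451*sqrt(1354) ≈ 2.0544e+7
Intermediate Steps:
h(m, W) = 12*m (h(m, W) = 6*(m + m) = 6*(2*m) = 12*m)
X = 1296 (X = (0 + 12*(-3))**2 = (0 - 36)**2 = (-36)**2 = 1296)
A(U) = sqrt(1296 + U) (A(U) = sqrt(U + 1296) = sqrt(1296 + U))
(A(58) + 3732)*(4473 + (1399 - 1*421)) = (sqrt(1296 + 58) + 3732)*(4473 + (1399 - 1*421)) = (sqrt(1354) + 3732)*(4473 + (1399 - 421)) = (3732 + sqrt(1354))*(4473 + 978) = (3732 + sqrt(1354))*5451 = 20343132 + 5451*sqrt(1354)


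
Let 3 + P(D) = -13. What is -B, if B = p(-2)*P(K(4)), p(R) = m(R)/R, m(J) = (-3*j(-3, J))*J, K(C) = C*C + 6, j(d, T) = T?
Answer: 96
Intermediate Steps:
K(C) = 6 + C² (K(C) = C² + 6 = 6 + C²)
P(D) = -16 (P(D) = -3 - 13 = -16)
m(J) = -3*J² (m(J) = (-3*J)*J = -3*J²)
p(R) = -3*R (p(R) = (-3*R²)/R = -3*R)
B = -96 (B = -3*(-2)*(-16) = 6*(-16) = -96)
-B = -1*(-96) = 96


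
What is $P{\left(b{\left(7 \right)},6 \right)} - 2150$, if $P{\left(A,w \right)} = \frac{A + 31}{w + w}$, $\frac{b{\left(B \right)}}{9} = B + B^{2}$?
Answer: $- \frac{25265}{12} \approx -2105.4$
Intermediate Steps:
$b{\left(B \right)} = 9 B + 9 B^{2}$ ($b{\left(B \right)} = 9 \left(B + B^{2}\right) = 9 B + 9 B^{2}$)
$P{\left(A,w \right)} = \frac{31 + A}{2 w}$
$P{\left(b{\left(7 \right)},6 \right)} - 2150 = \frac{31 + 9 \cdot 7 \left(1 + 7\right)}{2 \cdot 6} - 2150 = \frac{1}{2} \cdot \frac{1}{6} \left(31 + 9 \cdot 7 \cdot 8\right) - 2150 = \frac{1}{2} \cdot \frac{1}{6} \left(31 + 504\right) - 2150 = \frac{1}{2} \cdot \frac{1}{6} \cdot 535 - 2150 = \frac{535}{12} - 2150 = - \frac{25265}{12}$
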